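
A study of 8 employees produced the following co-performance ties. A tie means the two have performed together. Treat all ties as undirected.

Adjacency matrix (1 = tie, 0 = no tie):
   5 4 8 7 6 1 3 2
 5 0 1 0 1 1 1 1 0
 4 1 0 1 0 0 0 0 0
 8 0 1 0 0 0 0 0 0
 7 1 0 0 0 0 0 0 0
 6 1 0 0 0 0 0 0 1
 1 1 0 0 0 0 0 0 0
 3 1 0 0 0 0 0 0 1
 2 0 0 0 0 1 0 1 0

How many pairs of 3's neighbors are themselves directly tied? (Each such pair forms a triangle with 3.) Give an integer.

3's neighbors are 2 and 5, but none of them are tied to each other, so no triangle contains 3.

0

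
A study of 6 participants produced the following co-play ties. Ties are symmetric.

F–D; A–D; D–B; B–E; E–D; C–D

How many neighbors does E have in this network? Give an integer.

2

E is directly tied to B and D. That is 2 neighbors, so the degree of E is 2.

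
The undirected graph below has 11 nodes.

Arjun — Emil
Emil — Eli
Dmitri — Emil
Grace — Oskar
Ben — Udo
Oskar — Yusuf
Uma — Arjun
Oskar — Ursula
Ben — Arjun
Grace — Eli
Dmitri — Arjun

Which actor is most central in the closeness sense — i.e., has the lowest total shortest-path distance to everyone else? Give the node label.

Farness (sum of distances to all others) for each node — Arjun:25, Ben:32, Dmitri:28, Eli:24, Emil:23, Grace:27, Oskar:32, Udo:41, Uma:34, Ursula:41, Yusuf:41.
The smallest farness is 23, for Emil, so Emil has the highest closeness.

Emil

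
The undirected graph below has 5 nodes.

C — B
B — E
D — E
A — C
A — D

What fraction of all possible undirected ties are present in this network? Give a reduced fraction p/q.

1/2

There are 5 edges and 5 nodes, so the maximum possible is C(5,2) = 10.
Density = 5/10 = 1/2.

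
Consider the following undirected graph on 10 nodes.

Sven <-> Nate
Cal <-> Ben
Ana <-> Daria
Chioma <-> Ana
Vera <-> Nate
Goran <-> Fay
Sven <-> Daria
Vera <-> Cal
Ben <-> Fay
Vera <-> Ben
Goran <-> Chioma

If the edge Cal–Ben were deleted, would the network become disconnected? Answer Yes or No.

Even without that edge, Cal still reaches Ben via Cal – Vera – Ben, so the network stays connected. Not a bridge.

No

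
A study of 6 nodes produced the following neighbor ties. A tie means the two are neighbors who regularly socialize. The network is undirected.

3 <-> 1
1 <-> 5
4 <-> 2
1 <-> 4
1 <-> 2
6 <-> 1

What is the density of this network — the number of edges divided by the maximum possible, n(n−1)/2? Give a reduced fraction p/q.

There are 6 edges and 6 nodes, so the maximum possible is C(6,2) = 15.
Density = 6/15 = 2/5.

2/5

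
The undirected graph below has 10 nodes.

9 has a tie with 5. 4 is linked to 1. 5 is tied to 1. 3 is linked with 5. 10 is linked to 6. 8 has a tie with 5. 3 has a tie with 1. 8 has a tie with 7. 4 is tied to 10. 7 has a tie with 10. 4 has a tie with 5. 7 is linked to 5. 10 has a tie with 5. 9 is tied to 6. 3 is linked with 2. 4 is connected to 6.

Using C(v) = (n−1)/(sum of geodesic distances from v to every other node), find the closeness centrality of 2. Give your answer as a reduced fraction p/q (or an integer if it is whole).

3/8

Distances from 2: 1:2, 3:1, 4:3, 5:2, 6:4, 7:3, 8:3, 9:3, 10:3. Sum = 24.
n = 10, so closeness = 9/24 = 3/8.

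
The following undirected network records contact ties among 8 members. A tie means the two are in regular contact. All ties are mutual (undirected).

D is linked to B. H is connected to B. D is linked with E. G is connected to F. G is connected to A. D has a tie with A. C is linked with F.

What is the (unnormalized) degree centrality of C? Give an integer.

1

C is directly tied to F. That is 1 neighbor, so the degree of C is 1.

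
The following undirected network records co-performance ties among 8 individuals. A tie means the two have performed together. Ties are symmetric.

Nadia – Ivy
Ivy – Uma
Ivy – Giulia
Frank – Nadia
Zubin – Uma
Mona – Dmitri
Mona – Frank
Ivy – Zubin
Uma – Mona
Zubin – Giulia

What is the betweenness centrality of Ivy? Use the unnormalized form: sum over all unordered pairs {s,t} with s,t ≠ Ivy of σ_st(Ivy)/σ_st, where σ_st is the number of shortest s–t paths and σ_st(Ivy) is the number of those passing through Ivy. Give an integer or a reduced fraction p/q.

Pairs whose geodesics pass through Ivy — Nadia–Giulia: 1; Nadia–Uma: 1; Nadia–Zubin: 1; Frank–Giulia: 1; Frank–Zubin: 1/2; Giulia–Dmitri: 1/2; Giulia–Uma: 1/2; Giulia–Mona: 1/2.
All other pairs contribute 0.
Summing the contributions gives betweenness(Ivy) = 6.

6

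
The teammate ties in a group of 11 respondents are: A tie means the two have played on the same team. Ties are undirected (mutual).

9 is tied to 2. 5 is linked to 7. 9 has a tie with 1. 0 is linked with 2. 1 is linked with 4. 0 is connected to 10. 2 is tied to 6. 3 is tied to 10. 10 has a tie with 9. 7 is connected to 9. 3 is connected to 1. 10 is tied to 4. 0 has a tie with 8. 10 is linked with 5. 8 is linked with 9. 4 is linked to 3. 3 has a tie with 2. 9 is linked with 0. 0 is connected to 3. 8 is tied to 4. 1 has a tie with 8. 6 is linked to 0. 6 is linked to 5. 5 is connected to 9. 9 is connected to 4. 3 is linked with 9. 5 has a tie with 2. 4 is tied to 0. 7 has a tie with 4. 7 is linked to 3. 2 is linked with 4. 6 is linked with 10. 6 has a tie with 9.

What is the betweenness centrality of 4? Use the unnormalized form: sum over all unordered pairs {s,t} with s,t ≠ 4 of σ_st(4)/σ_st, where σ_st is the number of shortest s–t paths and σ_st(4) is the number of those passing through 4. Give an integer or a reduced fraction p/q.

11/3

Pairs whose geodesics pass through 4 — 1–2: 1/3; 1–0: 1/4; 1–7: 1/3; 1–10: 1/3; 2–8: 1/3; 2–7: 1/4; 2–10: 1/6; 8–7: 1/2; 8–10: 1/3; 8–3: 1/4; 0–7: 1/3; 7–10: 1/4.
All other pairs contribute 0.
Summing the contributions gives betweenness(4) = 11/3.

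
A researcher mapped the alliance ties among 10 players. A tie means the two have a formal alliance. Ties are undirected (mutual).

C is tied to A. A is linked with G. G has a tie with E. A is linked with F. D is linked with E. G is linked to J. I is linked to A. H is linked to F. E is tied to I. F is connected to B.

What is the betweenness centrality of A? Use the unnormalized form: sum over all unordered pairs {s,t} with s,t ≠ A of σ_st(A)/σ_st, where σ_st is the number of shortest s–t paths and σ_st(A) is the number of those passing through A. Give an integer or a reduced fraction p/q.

24

Pairs whose geodesics pass through A — C–H: 1; C–D: 2/2; C–G: 1; C–B: 1; C–E: 2/2; C–J: 1; C–I: 1; C–F: 1; H–D: 2/2; H–G: 1; H–E: 2/2; H–J: 1; H–I: 1; D–B: 2/2 … (+11 more pairs).
All other pairs contribute 0.
Summing the contributions gives betweenness(A) = 24.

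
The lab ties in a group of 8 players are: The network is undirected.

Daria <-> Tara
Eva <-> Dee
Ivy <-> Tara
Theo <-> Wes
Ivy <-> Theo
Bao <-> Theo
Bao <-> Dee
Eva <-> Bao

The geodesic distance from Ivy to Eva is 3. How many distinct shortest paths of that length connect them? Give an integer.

1

The shortest distance is 3, and the only length-3 path is Ivy–Theo–Bao–Eva. So there is exactly 1 shortest path.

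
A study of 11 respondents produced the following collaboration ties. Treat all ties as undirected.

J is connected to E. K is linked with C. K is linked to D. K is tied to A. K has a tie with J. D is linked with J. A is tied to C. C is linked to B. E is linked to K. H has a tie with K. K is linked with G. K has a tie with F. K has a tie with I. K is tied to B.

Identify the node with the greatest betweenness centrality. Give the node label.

K

Unnormalized betweenness of each node: A:0, B:0, C:1/2, D:0, E:0, F:0, G:0, H:0, I:0, J:1/2, K:40.
K has the largest value, 40, making it the main broker — the node through which the most shortest paths run.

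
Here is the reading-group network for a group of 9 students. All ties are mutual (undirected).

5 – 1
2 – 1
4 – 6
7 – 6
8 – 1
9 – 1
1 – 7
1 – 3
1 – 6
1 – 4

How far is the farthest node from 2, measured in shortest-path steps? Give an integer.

2

Distances from 2: 1:1, 3:2, 4:2, 5:2, 6:2, 7:2, 8:2, 9:2.
The largest is 2 (to 6, 9, 8, 4, 5, 3, and 7), so the eccentricity of 2 is 2.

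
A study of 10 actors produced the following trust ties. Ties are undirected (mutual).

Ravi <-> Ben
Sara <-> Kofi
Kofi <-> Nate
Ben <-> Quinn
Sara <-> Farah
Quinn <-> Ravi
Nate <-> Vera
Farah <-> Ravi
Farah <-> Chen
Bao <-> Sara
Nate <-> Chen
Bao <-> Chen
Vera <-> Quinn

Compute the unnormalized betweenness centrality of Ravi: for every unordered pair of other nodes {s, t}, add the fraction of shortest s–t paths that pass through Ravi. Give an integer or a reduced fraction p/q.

49/6

Pairs whose geodesics pass through Ravi — Quinn–Farah: 1; Quinn–Chen: 1/2; Quinn–Bao: 2/3; Quinn–Sara: 1; Ben–Farah: 1; Ben–Chen: 1; Ben–Bao: 2/2; Ben–Sara: 1; Ben–Kofi: 1/2; Farah–Vera: 1/2.
All other pairs contribute 0.
Summing the contributions gives betweenness(Ravi) = 49/6.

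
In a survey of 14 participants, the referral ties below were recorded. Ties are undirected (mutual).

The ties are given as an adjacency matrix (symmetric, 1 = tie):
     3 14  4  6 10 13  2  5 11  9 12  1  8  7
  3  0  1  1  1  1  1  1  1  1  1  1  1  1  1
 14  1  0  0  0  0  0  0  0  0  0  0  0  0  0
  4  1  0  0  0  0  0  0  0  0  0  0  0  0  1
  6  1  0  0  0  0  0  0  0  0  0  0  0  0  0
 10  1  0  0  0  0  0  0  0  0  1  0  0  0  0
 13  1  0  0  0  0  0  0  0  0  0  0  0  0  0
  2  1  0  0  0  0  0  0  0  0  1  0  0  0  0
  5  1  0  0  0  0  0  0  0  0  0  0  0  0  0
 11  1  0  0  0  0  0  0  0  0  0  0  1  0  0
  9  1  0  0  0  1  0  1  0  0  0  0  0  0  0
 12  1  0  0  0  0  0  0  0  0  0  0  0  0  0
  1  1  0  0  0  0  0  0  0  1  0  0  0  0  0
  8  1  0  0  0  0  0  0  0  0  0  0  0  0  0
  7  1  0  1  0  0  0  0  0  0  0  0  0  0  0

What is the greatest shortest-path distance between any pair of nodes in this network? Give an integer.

2

Eccentricity of each node (its greatest distance to any other): 1:2, 2:2, 3:1, 4:2, 5:2, 6:2, 7:2, 8:2, 9:2, 10:2, 11:2, 12:2, 13:2, 14:2.
The maximum eccentricity is 2, realized for instance by the pair 14–4 via 14 – 3 – 4. So the diameter is 2.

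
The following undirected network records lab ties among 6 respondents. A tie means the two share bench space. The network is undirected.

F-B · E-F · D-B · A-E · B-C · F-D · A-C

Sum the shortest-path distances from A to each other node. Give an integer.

9

Distances from A: B:2, C:1, D:3, E:1, F:2.
Sum = 2 + 1 + 3 + 1 + 2 = 9.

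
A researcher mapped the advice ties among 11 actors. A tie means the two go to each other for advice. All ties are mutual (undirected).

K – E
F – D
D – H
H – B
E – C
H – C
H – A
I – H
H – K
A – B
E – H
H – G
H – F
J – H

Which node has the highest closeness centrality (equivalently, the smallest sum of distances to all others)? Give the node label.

H

Farness (sum of distances to all others) for each node — A:18, B:18, C:18, D:18, E:17, F:18, G:19, H:10, I:19, J:19, K:18.
The smallest farness is 10, for H, so H has the highest closeness.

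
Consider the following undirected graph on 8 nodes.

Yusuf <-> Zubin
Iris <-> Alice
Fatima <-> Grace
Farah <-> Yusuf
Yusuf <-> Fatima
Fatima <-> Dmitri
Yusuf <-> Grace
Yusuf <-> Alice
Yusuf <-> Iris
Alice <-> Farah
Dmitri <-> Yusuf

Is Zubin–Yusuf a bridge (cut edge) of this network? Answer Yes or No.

Yes

Without the Zubin–Yusuf edge there is no alternate route between Zubin and Yusuf, so the network disconnects. It is a bridge.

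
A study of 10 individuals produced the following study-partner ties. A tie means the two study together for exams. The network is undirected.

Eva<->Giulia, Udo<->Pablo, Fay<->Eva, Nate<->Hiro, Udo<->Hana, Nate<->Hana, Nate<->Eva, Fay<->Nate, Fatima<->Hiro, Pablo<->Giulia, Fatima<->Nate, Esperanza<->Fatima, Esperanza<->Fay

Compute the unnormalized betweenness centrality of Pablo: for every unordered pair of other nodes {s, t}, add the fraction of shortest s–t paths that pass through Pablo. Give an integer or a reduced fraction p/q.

Pairs whose geodesics pass through Pablo — Udo–Eva: 1/2; Udo–Giulia: 1; Hana–Giulia: 1/2.
All other pairs contribute 0.
Summing the contributions gives betweenness(Pablo) = 2.

2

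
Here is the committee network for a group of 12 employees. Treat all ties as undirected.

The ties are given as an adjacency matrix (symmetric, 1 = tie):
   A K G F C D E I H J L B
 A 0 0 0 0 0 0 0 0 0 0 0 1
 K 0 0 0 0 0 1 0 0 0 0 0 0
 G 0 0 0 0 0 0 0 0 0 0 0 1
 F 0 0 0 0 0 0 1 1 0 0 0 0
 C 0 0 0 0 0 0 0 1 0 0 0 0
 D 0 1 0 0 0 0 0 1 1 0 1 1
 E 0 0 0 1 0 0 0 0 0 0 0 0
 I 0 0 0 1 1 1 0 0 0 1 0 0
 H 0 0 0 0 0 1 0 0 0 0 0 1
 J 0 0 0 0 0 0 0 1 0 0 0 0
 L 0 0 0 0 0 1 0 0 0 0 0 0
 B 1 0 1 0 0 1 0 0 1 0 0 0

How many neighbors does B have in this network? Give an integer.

B is directly tied to A, D, G, and H. That is 4 neighbors, so the degree of B is 4.

4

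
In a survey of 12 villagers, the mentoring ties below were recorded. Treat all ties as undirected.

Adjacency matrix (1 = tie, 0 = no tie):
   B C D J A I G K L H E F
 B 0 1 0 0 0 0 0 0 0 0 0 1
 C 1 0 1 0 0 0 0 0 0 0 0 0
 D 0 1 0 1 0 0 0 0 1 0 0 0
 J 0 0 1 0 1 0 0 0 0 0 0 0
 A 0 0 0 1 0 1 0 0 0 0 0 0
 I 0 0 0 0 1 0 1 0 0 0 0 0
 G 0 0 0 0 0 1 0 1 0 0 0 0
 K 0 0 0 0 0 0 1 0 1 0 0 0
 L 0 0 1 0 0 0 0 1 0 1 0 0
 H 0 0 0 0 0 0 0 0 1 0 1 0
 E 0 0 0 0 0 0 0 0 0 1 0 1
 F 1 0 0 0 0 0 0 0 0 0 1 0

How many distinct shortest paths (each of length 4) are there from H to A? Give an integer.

The shortest distance is 4, and the only length-4 path is H–L–D–J–A. So there is exactly 1 shortest path.

1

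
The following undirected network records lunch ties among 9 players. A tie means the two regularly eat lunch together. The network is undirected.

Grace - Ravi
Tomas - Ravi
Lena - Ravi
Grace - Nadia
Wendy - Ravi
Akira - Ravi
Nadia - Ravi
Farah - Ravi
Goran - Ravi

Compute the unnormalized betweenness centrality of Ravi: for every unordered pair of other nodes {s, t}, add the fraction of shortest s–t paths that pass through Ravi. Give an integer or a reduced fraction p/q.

27

Pairs whose geodesics pass through Ravi — Goran–Wendy: 1; Goran–Tomas: 1; Goran–Lena: 1; Goran–Grace: 1; Goran–Farah: 1; Goran–Nadia: 1; Goran–Akira: 1; Wendy–Tomas: 1; Wendy–Lena: 1; Wendy–Grace: 1; Wendy–Farah: 1; Wendy–Nadia: 1; Wendy–Akira: 1; Tomas–Lena: 1 … (+13 more pairs).
All other pairs contribute 0.
Summing the contributions gives betweenness(Ravi) = 27.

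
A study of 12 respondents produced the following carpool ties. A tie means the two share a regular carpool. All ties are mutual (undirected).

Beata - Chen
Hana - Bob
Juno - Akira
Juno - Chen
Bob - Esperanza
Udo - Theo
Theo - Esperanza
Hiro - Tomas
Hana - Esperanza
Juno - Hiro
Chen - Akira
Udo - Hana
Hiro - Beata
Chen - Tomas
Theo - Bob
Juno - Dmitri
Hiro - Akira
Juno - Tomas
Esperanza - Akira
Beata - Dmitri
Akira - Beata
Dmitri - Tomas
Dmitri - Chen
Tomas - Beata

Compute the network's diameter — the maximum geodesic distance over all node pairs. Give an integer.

Eccentricity of each node (its greatest distance to any other): Akira:3, Beata:4, Bob:4, Chen:4, Dmitri:5, Esperanza:3, Hana:4, Hiro:4, Juno:4, Theo:4, Tomas:5, Udo:5.
The maximum eccentricity is 5, realized for instance by the pair Udo–Tomas via Udo – Hana – Esperanza – Akira – Juno – Tomas. So the diameter is 5.

5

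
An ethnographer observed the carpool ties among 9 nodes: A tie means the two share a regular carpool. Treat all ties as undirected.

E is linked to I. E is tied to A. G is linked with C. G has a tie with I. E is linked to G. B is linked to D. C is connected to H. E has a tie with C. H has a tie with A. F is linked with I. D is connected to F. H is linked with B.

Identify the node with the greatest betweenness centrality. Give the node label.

Unnormalized betweenness of each node: A:4/3, B:4, C:11/3, D:3, E:31/6, F:4, G:4/3, H:13/2, I:6.
H has the largest value, 13/2, making it the main broker — the node through which the most shortest paths run.

H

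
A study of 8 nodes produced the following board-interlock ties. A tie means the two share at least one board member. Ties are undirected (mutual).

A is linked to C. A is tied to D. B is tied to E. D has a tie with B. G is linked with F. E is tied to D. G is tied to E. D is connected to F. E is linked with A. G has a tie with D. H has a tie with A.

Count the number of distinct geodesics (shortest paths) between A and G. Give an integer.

2

The shortest distance is 2. The length-2 paths are: A–E–G; A–D–G.
That gives 2 distinct shortest paths.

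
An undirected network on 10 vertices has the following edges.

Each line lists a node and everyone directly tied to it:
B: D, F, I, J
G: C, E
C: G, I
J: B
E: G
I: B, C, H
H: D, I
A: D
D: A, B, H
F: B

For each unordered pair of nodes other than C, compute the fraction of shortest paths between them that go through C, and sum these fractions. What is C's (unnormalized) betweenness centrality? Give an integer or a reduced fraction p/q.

Pairs whose geodesics pass through C — J–G: 1; J–E: 1; F–G: 1; F–E: 1; A–G: 2/2; A–E: 2/2; B–G: 1; B–E: 1; G–H: 1; G–D: 2/2; G–I: 1; H–E: 1; E–D: 2/2; E–I: 1.
All other pairs contribute 0.
Summing the contributions gives betweenness(C) = 14.

14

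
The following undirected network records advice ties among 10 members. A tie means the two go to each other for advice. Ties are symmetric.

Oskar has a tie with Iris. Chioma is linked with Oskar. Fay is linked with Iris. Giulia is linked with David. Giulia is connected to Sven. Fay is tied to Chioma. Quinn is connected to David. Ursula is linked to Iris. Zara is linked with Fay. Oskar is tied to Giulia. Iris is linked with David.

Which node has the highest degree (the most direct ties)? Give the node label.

Degrees — Chioma:2, David:3, Fay:3, Giulia:3, Iris:4, Oskar:3, Quinn:1, Sven:1, Ursula:1, Zara:1.
The maximum is 4, attained only by Iris.

Iris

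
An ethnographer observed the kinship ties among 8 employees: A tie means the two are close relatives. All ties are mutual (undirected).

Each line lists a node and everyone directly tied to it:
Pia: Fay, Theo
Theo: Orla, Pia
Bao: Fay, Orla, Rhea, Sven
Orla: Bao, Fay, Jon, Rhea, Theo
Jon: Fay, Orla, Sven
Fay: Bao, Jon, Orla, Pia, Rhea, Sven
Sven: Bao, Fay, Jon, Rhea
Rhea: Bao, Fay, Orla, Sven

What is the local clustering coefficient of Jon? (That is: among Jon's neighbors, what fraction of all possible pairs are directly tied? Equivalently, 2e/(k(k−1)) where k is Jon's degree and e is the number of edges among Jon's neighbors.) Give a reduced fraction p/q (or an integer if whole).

2/3

Jon's neighbors: Fay, Orla, and Sven (k = 3).
Possible neighbor pairs: C(3,2) = 3. Edges among them: Fay–Orla, Fay–Sven → e = 2.
Clustering(Jon) = 2/3.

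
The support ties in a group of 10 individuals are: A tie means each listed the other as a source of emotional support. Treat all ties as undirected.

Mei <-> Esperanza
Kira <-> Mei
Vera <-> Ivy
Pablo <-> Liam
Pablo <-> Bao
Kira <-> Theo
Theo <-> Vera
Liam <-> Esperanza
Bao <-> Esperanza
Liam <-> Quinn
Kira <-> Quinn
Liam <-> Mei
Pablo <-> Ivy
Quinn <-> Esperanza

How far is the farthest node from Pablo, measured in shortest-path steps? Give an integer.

3

Distances from Pablo: Bao:1, Esperanza:2, Ivy:1, Kira:3, Liam:1, Mei:2, Quinn:2, Theo:3, Vera:2.
The largest is 3 (to Kira and Theo), so the eccentricity of Pablo is 3.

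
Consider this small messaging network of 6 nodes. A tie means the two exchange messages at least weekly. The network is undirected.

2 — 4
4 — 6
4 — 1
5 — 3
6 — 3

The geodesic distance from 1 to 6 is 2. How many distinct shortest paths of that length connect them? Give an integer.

The shortest distance is 2, and the only length-2 path is 1–4–6. So there is exactly 1 shortest path.

1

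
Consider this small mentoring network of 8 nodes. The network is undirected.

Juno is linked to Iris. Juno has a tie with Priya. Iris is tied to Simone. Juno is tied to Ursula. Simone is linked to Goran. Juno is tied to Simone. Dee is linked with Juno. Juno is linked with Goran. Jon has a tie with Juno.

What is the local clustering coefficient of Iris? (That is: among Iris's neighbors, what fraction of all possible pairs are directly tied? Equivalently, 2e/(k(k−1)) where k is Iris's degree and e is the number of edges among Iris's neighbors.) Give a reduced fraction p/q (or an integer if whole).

1

Iris's neighbors: Juno and Simone (k = 2).
Possible neighbor pairs: C(2,2) = 1. Edges among them: Juno–Simone → e = 1.
Clustering(Iris) = 1/1.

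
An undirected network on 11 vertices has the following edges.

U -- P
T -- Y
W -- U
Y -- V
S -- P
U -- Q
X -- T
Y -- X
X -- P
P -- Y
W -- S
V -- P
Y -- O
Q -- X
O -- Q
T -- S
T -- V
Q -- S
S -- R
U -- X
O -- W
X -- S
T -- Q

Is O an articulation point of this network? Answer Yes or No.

Even without O, every remaining node can still reach every other (the residual graph is connected), so O is not a cut vertex.

No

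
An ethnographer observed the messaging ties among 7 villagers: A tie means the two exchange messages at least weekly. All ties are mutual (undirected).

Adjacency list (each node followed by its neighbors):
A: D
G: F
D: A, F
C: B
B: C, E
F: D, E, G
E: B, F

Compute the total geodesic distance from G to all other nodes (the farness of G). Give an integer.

Distances from G: A:3, B:3, C:4, D:2, E:2, F:1.
Sum = 3 + 3 + 4 + 2 + 2 + 1 = 15.

15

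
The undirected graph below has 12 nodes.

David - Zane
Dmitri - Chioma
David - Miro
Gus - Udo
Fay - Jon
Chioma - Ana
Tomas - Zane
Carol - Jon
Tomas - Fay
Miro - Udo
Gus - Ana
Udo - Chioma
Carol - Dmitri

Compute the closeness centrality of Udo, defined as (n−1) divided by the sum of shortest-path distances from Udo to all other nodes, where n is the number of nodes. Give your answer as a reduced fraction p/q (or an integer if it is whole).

Distances from Udo: Ana:2, Carol:3, Chioma:1, David:2, Dmitri:2, Fay:5, Gus:1, Jon:4, Miro:1, Tomas:4, Zane:3. Sum = 28.
n = 12, so closeness = 11/28.

11/28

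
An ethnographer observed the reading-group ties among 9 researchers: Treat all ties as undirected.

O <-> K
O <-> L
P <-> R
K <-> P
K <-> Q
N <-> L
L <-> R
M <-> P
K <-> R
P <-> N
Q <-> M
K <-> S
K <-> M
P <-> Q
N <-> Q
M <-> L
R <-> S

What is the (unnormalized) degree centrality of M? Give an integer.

M is directly tied to K, L, P, and Q. That is 4 neighbors, so the degree of M is 4.

4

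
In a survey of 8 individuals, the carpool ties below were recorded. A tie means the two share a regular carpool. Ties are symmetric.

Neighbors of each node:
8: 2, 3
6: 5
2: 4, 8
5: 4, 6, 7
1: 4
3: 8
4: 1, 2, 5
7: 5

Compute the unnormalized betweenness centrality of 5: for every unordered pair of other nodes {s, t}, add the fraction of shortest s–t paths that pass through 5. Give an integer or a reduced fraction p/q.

11

Pairs whose geodesics pass through 5 — 3–7: 1; 3–6: 1; 4–7: 1; 4–6: 1; 7–1: 1; 7–8: 1; 7–6: 1; 7–2: 1; 1–6: 1; 8–6: 1; 6–2: 1.
All other pairs contribute 0.
Summing the contributions gives betweenness(5) = 11.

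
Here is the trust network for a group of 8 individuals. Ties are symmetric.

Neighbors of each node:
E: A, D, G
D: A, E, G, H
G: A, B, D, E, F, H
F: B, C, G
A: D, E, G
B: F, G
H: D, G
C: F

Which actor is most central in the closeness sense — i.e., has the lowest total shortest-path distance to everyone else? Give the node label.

Farness (sum of distances to all others) for each node — A:12, B:12, C:17, D:11, E:12, F:11, G:8, H:13.
The smallest farness is 8, for G, so G has the highest closeness.

G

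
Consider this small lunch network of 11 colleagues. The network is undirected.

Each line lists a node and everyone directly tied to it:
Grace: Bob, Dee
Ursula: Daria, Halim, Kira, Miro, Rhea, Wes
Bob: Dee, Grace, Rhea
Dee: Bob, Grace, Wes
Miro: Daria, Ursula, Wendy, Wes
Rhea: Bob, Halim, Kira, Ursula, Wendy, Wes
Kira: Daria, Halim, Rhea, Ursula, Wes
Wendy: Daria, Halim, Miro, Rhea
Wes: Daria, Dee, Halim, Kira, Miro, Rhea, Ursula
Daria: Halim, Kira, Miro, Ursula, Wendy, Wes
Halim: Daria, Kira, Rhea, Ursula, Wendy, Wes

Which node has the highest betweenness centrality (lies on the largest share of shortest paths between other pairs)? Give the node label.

Unnormalized betweenness of each node: Bob:21/5, Daria:97/60, Dee:65/12, Grace:0, Halim:7/5, Kira:11/30, Miro:7/10, Rhea:589/60, Ursula:23/15, Wendy:6/5, Wes:47/4.
Wes has the largest value, 47/4, making it the main broker — the node through which the most shortest paths run.

Wes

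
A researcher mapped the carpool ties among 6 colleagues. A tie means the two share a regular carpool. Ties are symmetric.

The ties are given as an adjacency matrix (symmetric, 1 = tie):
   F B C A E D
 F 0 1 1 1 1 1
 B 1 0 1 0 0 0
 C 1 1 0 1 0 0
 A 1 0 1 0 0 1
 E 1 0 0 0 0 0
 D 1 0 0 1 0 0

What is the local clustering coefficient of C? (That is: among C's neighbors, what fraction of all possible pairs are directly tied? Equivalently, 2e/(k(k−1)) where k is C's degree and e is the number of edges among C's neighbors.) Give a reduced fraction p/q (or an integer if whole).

2/3

C's neighbors: A, B, and F (k = 3).
Possible neighbor pairs: C(3,2) = 3. Edges among them: A–F, B–F → e = 2.
Clustering(C) = 2/3.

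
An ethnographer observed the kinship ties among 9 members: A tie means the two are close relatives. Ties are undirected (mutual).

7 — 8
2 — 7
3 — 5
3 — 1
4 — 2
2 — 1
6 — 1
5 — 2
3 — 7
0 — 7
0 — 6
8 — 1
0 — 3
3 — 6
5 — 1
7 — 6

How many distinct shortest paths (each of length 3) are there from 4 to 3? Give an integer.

3

The shortest distance is 3. The length-3 paths are: 4–2–7–3; 4–2–5–3; 4–2–1–3.
That gives 3 distinct shortest paths.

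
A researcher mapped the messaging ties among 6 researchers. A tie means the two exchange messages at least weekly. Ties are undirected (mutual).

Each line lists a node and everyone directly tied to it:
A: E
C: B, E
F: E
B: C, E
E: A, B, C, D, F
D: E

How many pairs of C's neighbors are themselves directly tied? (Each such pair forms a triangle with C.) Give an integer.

C's neighbors: B and E.
Neighbor pairs that are themselves tied: C–B–E. Each forms one triangle with C, for 1 in total.

1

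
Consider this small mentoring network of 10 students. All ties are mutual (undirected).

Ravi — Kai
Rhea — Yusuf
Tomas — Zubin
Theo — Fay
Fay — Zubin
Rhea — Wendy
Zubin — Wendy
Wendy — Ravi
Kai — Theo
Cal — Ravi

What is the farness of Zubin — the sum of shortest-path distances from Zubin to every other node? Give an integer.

18

Distances from Zubin: Cal:3, Fay:1, Kai:3, Ravi:2, Rhea:2, Theo:2, Tomas:1, Wendy:1, Yusuf:3.
Sum = 3 + 1 + 3 + 2 + 2 + 2 + 1 + 1 + 3 = 18.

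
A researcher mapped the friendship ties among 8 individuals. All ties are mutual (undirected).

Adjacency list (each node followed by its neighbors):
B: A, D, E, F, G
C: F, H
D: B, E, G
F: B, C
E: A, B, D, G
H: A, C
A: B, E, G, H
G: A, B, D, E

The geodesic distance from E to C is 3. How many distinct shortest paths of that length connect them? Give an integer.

The shortest distance is 3. The length-3 paths are: E–B–F–C; E–A–H–C.
That gives 2 distinct shortest paths.

2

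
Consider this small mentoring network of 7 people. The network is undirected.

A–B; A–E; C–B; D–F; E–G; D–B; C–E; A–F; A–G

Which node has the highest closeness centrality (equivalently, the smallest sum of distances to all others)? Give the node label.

Farness (sum of distances to all others) for each node — A:8, B:9, C:11, D:12, E:10, F:11, G:11.
The smallest farness is 8, for A, so A has the highest closeness.

A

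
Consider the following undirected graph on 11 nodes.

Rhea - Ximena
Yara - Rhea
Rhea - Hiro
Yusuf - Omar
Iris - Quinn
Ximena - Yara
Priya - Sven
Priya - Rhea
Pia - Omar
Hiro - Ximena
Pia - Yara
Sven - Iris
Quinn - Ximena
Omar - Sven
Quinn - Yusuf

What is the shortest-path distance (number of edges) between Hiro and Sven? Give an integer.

3

One shortest route is Hiro – Rhea – Priya – Sven, which uses 3 edges, and at distance 2 from Hiro we only reach {Priya, Quinn, Yara}, which does not include Sven. So d(Hiro,Sven) = 3.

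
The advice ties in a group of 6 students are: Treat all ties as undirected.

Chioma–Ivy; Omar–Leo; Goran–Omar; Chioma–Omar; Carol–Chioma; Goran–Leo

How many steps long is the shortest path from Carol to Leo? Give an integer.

One shortest route is Carol – Chioma – Omar – Leo, which uses 3 edges, and at distance 2 from Carol we only reach {Ivy, Omar}, which does not include Leo. So d(Carol,Leo) = 3.

3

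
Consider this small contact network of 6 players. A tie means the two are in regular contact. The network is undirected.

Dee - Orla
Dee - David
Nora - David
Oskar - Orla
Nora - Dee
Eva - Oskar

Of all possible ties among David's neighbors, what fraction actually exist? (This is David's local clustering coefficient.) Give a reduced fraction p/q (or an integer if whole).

1

David's neighbors: Dee and Nora (k = 2).
Possible neighbor pairs: C(2,2) = 1. Edges among them: Dee–Nora → e = 1.
Clustering(David) = 1/1.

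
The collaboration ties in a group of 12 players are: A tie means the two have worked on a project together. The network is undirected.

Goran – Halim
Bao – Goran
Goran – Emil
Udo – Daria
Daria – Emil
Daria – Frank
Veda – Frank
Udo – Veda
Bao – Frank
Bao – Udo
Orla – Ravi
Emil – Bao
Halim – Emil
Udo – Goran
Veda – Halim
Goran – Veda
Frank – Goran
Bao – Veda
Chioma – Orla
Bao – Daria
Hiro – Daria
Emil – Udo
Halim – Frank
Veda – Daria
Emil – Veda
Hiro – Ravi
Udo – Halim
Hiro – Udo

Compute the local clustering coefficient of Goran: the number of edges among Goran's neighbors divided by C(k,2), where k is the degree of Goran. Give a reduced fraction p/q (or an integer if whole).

4/5

Goran's neighbors: Bao, Emil, Frank, Halim, Udo, and Veda (k = 6).
Possible neighbor pairs: C(6,2) = 15. Edges among them: Bao–Emil, Bao–Frank, Bao–Udo, Bao–Veda, Emil–Halim, Emil–Udo, Emil–Veda, Frank–Halim, Frank–Veda, Halim–Udo, Halim–Veda, Udo–Veda → e = 12.
Clustering(Goran) = 12/15 = 4/5.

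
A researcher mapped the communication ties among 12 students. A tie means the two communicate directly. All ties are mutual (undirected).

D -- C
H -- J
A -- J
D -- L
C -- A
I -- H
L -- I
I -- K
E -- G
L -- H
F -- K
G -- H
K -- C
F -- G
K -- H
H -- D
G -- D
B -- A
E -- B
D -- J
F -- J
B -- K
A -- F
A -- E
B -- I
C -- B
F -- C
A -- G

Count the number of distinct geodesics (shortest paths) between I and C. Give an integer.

2

The shortest distance is 2. The length-2 paths are: I–B–C; I–K–C.
That gives 2 distinct shortest paths.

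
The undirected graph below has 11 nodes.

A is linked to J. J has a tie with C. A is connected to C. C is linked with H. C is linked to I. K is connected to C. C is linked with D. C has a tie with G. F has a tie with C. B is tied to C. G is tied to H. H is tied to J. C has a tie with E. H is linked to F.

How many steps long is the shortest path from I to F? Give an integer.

2

One shortest route is I – C – F, which uses 2 edges, and I and F are not directly tied, so nothing shorter exists. So d(I,F) = 2.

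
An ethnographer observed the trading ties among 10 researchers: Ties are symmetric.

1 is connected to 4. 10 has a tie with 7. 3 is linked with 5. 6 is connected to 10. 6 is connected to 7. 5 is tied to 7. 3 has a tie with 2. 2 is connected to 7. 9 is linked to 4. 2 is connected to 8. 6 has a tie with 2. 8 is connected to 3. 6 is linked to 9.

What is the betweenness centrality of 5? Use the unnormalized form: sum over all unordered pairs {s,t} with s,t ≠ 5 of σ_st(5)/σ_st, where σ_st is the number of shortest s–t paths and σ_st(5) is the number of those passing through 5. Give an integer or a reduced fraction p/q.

Pairs whose geodesics pass through 5 — 7–3: 1/2; 10–3: 1/3.
All other pairs contribute 0.
Summing the contributions gives betweenness(5) = 5/6.

5/6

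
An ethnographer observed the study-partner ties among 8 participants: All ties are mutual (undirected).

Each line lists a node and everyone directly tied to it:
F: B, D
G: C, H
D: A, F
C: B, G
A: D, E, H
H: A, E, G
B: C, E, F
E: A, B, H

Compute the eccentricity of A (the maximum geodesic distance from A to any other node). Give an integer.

Distances from A: B:2, C:3, D:1, E:1, F:2, G:2, H:1.
The largest is 3 (to C), so the eccentricity of A is 3.

3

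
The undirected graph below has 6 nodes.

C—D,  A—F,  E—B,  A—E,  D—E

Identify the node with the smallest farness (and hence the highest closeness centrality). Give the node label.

E

Farness (sum of distances to all others) for each node — A:9, B:11, C:13, D:9, E:7, F:13.
The smallest farness is 7, for E, so E has the highest closeness.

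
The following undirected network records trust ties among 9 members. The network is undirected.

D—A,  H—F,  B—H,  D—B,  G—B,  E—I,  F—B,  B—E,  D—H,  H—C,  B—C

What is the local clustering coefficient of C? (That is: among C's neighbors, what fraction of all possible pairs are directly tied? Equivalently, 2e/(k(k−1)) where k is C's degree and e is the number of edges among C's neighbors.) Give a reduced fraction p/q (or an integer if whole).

C's neighbors: B and H (k = 2).
Possible neighbor pairs: C(2,2) = 1. Edges among them: B–H → e = 1.
Clustering(C) = 1/1.

1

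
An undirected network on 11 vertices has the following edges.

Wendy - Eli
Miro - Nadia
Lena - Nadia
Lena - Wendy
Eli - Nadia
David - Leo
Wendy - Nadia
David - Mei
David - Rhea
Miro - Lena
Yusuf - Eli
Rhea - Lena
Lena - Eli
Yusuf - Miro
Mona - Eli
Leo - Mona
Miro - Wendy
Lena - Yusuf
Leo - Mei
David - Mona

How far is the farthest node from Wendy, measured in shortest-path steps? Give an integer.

4

Distances from Wendy: David:3, Eli:1, Lena:1, Leo:3, Mei:4, Miro:1, Mona:2, Nadia:1, Rhea:2, Yusuf:2.
The largest is 4 (to Mei), so the eccentricity of Wendy is 4.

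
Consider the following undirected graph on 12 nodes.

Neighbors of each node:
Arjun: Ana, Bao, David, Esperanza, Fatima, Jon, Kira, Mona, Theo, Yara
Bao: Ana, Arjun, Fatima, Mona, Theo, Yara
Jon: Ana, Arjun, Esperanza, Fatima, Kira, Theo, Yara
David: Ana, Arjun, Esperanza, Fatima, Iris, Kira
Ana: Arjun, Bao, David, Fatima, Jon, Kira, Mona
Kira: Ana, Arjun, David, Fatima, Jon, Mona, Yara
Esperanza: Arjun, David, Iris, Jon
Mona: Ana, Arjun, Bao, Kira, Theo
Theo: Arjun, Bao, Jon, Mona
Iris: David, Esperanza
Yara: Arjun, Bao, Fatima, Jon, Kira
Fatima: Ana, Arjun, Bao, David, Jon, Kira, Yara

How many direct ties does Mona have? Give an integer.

Mona is directly tied to Ana, Arjun, Bao, Kira, and Theo. That is 5 neighbors, so the degree of Mona is 5.

5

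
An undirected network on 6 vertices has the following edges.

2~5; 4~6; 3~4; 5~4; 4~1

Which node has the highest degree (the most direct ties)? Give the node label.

Degrees — 1:1, 2:1, 3:1, 4:4, 5:2, 6:1.
The maximum is 4, attained only by 4.

4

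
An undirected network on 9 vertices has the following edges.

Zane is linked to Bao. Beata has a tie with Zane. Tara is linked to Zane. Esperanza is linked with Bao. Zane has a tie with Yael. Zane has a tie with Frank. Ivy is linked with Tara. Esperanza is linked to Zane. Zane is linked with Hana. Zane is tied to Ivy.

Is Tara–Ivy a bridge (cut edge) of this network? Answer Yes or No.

Even without that edge, Tara still reaches Ivy via Tara – Zane – Ivy, so the network stays connected. Not a bridge.

No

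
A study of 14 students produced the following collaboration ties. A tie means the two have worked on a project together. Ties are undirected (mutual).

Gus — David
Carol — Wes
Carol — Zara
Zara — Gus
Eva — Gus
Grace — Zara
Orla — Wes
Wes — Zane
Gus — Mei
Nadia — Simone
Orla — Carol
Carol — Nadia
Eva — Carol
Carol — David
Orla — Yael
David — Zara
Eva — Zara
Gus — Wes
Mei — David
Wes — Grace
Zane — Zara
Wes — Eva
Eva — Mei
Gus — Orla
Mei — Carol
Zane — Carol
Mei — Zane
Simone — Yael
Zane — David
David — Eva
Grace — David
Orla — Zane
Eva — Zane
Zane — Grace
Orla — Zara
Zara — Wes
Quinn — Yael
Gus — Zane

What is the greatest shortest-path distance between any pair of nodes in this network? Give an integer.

4

Eccentricity of each node (its greatest distance to any other): Carol:3, David:4, Eva:4, Grace:4, Gus:3, Mei:4, Nadia:3, Orla:2, Quinn:4, Simone:4, Wes:3, Yael:3, Zane:3, Zara:3.
The maximum eccentricity is 4, realized for instance by the pair Eva–Quinn via Eva – Carol – Orla – Yael – Quinn. So the diameter is 4.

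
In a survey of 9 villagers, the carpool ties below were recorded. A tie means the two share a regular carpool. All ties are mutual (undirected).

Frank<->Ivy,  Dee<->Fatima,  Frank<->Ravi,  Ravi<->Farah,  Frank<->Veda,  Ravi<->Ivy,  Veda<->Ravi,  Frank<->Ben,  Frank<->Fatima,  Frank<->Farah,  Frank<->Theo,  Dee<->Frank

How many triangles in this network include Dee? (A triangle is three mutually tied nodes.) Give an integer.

1

Dee's neighbors: Fatima and Frank.
Neighbor pairs that are themselves tied: Dee–Fatima–Frank. Each forms one triangle with Dee, for 1 in total.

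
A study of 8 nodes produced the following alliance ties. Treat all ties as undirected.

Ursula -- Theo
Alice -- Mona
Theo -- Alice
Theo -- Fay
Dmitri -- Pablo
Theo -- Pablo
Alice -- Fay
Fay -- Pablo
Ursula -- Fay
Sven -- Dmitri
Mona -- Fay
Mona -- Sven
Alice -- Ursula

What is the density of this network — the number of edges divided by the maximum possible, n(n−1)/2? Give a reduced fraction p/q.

There are 13 edges and 8 nodes, so the maximum possible is C(8,2) = 28.
Density = 13/28.

13/28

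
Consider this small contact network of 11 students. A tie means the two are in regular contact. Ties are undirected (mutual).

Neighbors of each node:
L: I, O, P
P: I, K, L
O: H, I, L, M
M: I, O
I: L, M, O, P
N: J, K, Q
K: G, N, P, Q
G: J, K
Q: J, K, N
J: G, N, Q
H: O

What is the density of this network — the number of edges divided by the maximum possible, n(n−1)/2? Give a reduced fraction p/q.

There are 16 edges and 11 nodes, so the maximum possible is C(11,2) = 55.
Density = 16/55.

16/55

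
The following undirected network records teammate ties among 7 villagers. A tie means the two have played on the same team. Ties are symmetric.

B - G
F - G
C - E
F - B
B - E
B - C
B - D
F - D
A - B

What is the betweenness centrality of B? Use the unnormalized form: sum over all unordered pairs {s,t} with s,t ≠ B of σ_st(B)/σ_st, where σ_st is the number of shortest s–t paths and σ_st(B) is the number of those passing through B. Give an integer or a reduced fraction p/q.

Pairs whose geodesics pass through B — F–E: 1; F–A: 1; F–C: 1; G–E: 1; G–A: 1; G–C: 1; G–D: 1/2; E–A: 1; E–D: 1; A–C: 1; A–D: 1; C–D: 1.
All other pairs contribute 0.
Summing the contributions gives betweenness(B) = 23/2.

23/2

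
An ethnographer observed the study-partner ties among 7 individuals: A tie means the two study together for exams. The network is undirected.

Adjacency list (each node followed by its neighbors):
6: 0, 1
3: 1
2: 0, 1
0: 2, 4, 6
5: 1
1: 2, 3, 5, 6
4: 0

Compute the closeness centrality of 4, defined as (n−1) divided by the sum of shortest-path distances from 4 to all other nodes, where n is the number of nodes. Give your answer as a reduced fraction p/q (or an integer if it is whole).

3/8

Distances from 4: 0:1, 1:3, 2:2, 3:4, 5:4, 6:2. Sum = 16.
n = 7, so closeness = 6/16 = 3/8.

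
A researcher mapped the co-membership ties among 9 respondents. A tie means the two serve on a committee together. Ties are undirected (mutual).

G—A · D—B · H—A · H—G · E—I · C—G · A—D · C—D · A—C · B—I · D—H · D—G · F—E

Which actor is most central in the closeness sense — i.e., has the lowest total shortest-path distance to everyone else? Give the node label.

Farness (sum of distances to all others) for each node — A:18, B:15, C:19, D:14, E:23, F:30, G:18, H:19, I:18.
The smallest farness is 14, for D, so D has the highest closeness.

D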